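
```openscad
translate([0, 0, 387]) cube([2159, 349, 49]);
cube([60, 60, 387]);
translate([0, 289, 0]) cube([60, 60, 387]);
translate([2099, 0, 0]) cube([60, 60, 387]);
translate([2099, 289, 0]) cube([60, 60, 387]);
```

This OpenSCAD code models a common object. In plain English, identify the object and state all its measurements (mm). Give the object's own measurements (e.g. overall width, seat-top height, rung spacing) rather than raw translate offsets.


A long wooden bench with a 2159 mm (x) × 349 mm (y) seat, 49 mm thick, its top surface 436 mm above the floor. Four 60 mm square legs at the seat corners, flush with the edges, run from z = 0 to the seat underside.


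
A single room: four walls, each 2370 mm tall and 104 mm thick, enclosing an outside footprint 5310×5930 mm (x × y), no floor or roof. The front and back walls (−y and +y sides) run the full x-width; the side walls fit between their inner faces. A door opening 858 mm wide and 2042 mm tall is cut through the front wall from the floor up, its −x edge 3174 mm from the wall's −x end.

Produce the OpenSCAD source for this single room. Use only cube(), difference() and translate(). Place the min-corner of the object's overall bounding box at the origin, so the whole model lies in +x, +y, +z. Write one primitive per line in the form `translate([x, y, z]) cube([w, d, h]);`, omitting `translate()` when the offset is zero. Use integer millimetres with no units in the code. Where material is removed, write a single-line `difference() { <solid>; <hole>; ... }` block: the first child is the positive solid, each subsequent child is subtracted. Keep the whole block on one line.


difference() { cube([5310, 104, 2370]); translate([3174, 0, 0]) cube([858, 104, 2042]); }
translate([0, 5826, 0]) cube([5310, 104, 2370]);
translate([0, 104, 0]) cube([104, 5722, 2370]);
translate([5206, 104, 0]) cube([104, 5722, 2370]);


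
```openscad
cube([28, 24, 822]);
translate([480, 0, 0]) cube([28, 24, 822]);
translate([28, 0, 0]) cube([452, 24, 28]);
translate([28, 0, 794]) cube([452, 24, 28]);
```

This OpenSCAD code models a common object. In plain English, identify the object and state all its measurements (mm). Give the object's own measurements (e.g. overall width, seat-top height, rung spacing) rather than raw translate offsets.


A rectangular picture frame lying in the x–z plane (depth along y). The opening is 452 mm wide (x) by 766 mm tall (z), surrounded by a border 28 mm wide on all four sides. The frame is 24 mm deep and is made of two full-height vertical stiles with two horizontal rails fitted between them.


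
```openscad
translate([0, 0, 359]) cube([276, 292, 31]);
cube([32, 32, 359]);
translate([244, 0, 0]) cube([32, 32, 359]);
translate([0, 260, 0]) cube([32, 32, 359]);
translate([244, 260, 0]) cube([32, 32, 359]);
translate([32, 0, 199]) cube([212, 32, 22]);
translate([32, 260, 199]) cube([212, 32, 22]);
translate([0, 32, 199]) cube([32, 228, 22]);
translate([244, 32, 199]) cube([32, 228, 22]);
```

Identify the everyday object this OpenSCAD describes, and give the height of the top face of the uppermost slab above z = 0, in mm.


A stool. The seat height is 390 mm.

A 276×292×31 slab at z = 359 on four corner posts — a stool. The seat top is 359 + 31 = 390 mm.


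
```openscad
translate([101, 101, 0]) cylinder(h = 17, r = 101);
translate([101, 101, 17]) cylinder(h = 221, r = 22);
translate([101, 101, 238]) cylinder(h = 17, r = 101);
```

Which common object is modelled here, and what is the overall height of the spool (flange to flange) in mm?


A spool. The overall height is 255 mm.

Three coaxial cylinders, large–small–large — a spool. Two 17 mm flanges and a 221 mm core give 17 + 221 + 17 = 255 mm.


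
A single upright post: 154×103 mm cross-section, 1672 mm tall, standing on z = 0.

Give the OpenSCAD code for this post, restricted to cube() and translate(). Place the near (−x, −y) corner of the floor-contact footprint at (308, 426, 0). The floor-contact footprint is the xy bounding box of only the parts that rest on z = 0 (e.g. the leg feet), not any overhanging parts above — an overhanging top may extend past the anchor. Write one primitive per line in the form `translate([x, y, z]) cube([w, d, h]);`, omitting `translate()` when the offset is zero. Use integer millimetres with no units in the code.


translate([308, 426, 0]) cube([154, 103, 1672]);


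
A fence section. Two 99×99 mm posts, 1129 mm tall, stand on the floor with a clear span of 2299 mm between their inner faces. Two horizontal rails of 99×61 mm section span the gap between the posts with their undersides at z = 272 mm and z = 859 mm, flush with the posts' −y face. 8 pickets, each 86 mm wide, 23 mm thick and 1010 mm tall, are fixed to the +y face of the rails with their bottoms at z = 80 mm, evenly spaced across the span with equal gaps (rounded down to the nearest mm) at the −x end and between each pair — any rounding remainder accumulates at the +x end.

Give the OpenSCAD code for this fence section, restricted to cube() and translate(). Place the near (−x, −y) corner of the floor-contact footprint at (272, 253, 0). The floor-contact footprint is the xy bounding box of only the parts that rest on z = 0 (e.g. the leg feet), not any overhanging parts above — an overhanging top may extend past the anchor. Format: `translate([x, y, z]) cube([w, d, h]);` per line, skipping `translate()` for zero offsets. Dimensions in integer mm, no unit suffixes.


translate([272, 253, 0]) cube([99, 99, 1129]);
translate([2670, 253, 0]) cube([99, 99, 1129]);
translate([371, 253, 272]) cube([2299, 99, 61]);
translate([371, 253, 859]) cube([2299, 99, 61]);
translate([550, 352, 80]) cube([86, 23, 1010]);
translate([815, 352, 80]) cube([86, 23, 1010]);
translate([1080, 352, 80]) cube([86, 23, 1010]);
translate([1345, 352, 80]) cube([86, 23, 1010]);
translate([1610, 352, 80]) cube([86, 23, 1010]);
translate([1875, 352, 80]) cube([86, 23, 1010]);
translate([2140, 352, 80]) cube([86, 23, 1010]);
translate([2405, 352, 80]) cube([86, 23, 1010]);


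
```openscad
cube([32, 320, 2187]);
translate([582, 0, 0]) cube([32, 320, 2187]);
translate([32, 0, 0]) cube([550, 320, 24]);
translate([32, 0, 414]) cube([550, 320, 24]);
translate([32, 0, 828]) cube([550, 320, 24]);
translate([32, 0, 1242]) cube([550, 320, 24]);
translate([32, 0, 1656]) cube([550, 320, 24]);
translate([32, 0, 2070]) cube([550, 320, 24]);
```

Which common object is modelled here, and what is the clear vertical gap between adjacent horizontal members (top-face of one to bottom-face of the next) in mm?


A bookshelf. The clear shelf gap is 390 mm.

Two tall side panels with 6 horizontal boards between them — a bookshelf. The first two shelf undersides are at z = 0 and z = 414; with shelf thickness 24, the clear gap is 414 − 0 − 24 = 390 mm.


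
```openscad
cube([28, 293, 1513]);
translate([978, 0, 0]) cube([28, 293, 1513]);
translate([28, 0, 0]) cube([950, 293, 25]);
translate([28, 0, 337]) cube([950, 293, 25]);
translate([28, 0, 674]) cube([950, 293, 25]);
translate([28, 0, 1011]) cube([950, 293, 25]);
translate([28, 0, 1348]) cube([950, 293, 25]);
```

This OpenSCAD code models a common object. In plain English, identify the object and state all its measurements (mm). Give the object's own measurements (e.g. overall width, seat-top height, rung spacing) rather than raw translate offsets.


An open bookshelf. Two side panels, each 28 mm thick, 293 mm deep and 1513 mm tall, stand 1006 mm apart (outside-to-outside). Between them sit 5 shelves, each 25 mm thick and 293 mm deep, spanning the full gap between the sides. The bottom shelf rests on the floor (its underside at z = 0) and the clear gap between one shelf's top and the next shelf's underside is 312 mm.


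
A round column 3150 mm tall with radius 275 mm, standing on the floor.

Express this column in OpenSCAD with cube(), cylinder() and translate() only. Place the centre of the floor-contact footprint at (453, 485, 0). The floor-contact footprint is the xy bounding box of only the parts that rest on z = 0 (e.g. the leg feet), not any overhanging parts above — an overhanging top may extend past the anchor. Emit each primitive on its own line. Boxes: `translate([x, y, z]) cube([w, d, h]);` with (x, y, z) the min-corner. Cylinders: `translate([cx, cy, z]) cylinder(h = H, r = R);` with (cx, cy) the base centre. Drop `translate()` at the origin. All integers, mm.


translate([453, 485, 0]) cylinder(h = 3150, r = 275);


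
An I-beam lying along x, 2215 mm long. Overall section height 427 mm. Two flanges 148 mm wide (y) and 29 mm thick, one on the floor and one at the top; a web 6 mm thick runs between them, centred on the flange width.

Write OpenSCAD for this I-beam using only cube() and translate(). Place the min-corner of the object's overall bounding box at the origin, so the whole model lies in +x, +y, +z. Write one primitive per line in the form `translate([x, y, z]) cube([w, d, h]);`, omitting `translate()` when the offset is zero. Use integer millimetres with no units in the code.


cube([2215, 148, 29]);
translate([0, 71, 29]) cube([2215, 6, 369]);
translate([0, 0, 398]) cube([2215, 148, 29]);


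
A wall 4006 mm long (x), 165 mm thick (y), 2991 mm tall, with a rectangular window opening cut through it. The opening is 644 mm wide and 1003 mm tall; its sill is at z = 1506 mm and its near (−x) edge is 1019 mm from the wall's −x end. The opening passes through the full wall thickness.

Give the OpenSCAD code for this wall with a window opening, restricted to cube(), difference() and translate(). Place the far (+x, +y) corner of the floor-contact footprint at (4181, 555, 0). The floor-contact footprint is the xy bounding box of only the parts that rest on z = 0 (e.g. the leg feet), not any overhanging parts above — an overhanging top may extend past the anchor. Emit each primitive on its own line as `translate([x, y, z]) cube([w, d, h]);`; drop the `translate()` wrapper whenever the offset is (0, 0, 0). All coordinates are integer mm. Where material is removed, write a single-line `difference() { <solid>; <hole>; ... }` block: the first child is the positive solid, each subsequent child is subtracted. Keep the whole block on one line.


difference() { translate([175, 390, 0]) cube([4006, 165, 2991]); translate([1194, 390, 1506]) cube([644, 165, 1003]); }


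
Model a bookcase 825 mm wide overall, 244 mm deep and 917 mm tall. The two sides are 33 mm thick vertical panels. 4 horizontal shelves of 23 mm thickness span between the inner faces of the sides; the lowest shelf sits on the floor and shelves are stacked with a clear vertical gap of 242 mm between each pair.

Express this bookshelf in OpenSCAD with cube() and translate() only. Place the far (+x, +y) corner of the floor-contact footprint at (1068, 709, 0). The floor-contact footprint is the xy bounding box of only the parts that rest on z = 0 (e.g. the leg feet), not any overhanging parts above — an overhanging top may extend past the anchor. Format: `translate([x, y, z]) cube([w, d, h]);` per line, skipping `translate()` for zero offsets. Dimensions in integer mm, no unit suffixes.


translate([243, 465, 0]) cube([33, 244, 917]);
translate([1035, 465, 0]) cube([33, 244, 917]);
translate([276, 465, 0]) cube([759, 244, 23]);
translate([276, 465, 265]) cube([759, 244, 23]);
translate([276, 465, 530]) cube([759, 244, 23]);
translate([276, 465, 795]) cube([759, 244, 23]);


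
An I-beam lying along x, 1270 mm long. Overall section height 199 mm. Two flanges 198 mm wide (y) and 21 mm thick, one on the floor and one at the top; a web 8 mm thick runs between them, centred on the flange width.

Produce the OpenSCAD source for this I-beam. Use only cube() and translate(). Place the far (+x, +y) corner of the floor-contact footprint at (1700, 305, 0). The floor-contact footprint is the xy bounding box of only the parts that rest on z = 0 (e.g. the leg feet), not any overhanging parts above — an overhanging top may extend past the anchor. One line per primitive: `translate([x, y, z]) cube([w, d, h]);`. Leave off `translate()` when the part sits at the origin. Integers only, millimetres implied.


translate([430, 107, 0]) cube([1270, 198, 21]);
translate([430, 202, 21]) cube([1270, 8, 157]);
translate([430, 107, 178]) cube([1270, 198, 21]);


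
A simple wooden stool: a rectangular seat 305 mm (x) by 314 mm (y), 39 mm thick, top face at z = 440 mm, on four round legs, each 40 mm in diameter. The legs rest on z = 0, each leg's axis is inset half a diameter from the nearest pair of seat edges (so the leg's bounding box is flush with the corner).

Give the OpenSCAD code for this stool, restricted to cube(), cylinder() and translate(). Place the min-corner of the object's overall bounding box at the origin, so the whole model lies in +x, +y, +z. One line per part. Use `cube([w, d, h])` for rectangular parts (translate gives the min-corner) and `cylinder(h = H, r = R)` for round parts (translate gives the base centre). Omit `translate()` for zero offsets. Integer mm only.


translate([0, 0, 401]) cube([305, 314, 39]);
translate([20, 20, 0]) cylinder(h = 401, r = 20);
translate([285, 20, 0]) cylinder(h = 401, r = 20);
translate([20, 294, 0]) cylinder(h = 401, r = 20);
translate([285, 294, 0]) cylinder(h = 401, r = 20);


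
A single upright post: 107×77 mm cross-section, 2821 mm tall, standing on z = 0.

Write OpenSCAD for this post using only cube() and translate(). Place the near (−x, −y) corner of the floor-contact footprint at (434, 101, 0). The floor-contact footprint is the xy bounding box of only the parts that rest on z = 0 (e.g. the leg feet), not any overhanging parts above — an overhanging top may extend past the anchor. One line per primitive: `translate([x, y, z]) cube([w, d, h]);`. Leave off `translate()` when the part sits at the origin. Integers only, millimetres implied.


translate([434, 101, 0]) cube([107, 77, 2821]);


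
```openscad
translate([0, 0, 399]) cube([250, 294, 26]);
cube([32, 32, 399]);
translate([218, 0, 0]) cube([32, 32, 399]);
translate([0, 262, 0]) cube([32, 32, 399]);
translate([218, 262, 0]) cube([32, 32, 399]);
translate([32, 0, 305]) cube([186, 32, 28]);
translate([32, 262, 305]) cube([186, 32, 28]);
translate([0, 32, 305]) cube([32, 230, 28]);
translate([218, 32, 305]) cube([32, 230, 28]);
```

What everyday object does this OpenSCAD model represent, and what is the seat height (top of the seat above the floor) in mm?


A stool. The seat height is 425 mm.

A 250×294×26 slab at z = 399 on four corner posts — a stool. The seat top is 399 + 26 = 425 mm.


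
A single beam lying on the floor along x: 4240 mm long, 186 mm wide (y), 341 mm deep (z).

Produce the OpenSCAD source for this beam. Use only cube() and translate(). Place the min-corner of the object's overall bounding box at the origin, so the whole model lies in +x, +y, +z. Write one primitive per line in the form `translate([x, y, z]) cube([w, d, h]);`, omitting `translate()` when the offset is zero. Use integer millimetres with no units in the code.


cube([4240, 186, 341]);


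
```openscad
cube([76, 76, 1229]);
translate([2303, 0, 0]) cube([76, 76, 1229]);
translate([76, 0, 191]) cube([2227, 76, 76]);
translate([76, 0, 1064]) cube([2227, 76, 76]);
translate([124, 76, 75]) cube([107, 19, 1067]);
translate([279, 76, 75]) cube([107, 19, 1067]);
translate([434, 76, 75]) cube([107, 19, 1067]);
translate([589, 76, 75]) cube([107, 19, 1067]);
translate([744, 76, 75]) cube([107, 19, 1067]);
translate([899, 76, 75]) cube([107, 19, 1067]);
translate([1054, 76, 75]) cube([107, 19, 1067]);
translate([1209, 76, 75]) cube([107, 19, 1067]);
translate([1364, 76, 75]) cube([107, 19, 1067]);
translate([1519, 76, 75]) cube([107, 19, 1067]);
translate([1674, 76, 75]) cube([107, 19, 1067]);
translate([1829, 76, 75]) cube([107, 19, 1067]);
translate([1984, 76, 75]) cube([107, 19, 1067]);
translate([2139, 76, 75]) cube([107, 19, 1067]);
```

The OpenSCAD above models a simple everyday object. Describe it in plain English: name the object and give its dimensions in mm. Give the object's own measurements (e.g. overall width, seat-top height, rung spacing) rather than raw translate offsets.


A fence section. Two 76×76 mm posts, 1229 mm tall, stand on the floor with a clear span of 2227 mm between their inner faces. Two horizontal rails of 76×76 mm section span the gap between the posts with their undersides at z = 191 mm and z = 1064 mm, flush with the posts' −y face. 14 pickets, each 107 mm wide, 19 mm thick and 1067 mm tall, are fixed to the +y face of the rails with their bottoms at z = 75 mm, spaced across the span with a 48 mm gap after the −x post and between neighbouring pickets, with 57 mm left before the +x post.


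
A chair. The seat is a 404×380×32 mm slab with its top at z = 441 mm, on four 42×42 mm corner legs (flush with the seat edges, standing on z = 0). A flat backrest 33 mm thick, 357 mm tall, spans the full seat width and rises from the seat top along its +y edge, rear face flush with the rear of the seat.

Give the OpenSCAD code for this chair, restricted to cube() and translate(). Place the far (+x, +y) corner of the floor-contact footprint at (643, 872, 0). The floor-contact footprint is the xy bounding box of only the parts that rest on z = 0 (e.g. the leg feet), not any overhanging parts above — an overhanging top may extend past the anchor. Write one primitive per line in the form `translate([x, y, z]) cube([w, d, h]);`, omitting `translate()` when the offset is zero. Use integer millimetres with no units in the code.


translate([239, 492, 409]) cube([404, 380, 32]);
translate([239, 492, 0]) cube([42, 42, 409]);
translate([601, 492, 0]) cube([42, 42, 409]);
translate([239, 830, 0]) cube([42, 42, 409]);
translate([601, 830, 0]) cube([42, 42, 409]);
translate([239, 839, 441]) cube([404, 33, 357]);


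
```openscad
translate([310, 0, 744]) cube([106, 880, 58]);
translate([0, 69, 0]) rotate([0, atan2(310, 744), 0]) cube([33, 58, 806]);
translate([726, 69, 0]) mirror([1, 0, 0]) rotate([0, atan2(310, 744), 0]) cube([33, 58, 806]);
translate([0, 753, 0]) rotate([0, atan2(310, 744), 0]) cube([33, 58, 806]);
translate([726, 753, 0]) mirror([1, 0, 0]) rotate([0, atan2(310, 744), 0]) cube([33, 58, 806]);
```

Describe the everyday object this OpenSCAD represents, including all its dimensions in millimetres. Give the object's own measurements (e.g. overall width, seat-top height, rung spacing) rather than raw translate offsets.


A sawhorse. A 106×880×58 mm beam (x, y, z) sits on two A-frame leg pairs. Each pair is two raked legs of 33×58 mm section (58 mm along y) splaying symmetrically in x. Each leg rises 744 mm vertically over 310 mm of horizontal reach and is 806 mm long along its own axis. Every leg's outer bottom edge rests on the floor and its outer top edge meets a bottom edge of the beam — the left legs (tilting toward +x) meet the beam's −x bottom edge, the right legs (their mirror images, tilting toward −x) meet its +x bottom edge — so the leg tops tuck under the beam, the beam's underside is 744 mm above the floor, and the feet are 726 mm apart outside-to-outside with the beam centred between them. The two leg pairs are set in 69 mm from either end of the beam.


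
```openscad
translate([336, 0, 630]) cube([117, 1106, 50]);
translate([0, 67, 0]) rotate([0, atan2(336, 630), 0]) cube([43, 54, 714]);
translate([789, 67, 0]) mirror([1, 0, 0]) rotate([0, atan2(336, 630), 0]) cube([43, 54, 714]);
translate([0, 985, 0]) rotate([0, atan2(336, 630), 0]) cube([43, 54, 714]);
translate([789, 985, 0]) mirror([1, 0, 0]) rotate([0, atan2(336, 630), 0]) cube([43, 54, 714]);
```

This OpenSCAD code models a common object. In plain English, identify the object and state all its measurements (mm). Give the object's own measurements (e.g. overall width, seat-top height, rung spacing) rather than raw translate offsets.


A sawhorse. A 117×1106×50 mm beam (x, y, z) sits on two A-frame leg pairs. Each pair is two raked legs of 43×54 mm section (54 mm along y) splaying symmetrically in x. Each leg rises 630 mm vertically over 336 mm of horizontal reach and is 714 mm long along its own axis. Every leg's outer bottom edge rests on the floor and its outer top edge meets a bottom edge of the beam — the left legs (tilting toward +x) meet the beam's −x bottom edge, the right legs (their mirror images, tilting toward −x) meet its +x bottom edge — so the leg tops tuck under the beam, the beam's underside is 630 mm above the floor, and the feet are 789 mm apart outside-to-outside with the beam centred between them. The two leg pairs are set in 67 mm from either end of the beam.


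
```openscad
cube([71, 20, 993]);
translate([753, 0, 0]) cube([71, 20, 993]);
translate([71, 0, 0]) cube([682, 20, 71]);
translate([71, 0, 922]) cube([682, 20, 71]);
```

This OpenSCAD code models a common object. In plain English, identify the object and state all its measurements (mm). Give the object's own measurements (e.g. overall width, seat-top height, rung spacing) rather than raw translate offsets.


A rectangular picture frame lying in the x–z plane (depth along y). The opening is 682 mm wide (x) by 851 mm tall (z), surrounded by a border 71 mm wide on all four sides. The frame is 20 mm deep and is made of two full-height vertical stiles with two horizontal rails fitted between them.


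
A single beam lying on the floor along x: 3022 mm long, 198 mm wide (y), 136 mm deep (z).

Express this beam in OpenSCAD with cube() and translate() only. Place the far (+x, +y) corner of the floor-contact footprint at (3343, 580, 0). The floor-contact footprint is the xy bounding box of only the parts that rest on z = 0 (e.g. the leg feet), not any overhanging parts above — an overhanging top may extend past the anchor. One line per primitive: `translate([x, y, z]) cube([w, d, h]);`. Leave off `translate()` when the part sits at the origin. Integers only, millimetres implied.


translate([321, 382, 0]) cube([3022, 198, 136]);


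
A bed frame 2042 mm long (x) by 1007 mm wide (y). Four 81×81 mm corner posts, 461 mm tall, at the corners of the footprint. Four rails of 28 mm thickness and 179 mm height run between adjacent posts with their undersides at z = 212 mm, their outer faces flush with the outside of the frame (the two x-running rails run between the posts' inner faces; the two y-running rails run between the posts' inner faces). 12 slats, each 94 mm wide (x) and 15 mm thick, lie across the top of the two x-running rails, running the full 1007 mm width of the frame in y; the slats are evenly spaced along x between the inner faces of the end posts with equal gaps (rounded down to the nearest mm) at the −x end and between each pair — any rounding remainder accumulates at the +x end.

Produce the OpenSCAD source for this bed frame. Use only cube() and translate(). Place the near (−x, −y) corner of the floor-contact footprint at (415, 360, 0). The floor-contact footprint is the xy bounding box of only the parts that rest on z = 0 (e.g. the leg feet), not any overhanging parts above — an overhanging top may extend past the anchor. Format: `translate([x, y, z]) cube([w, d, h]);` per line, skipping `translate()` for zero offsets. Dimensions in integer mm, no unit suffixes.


translate([415, 360, 0]) cube([81, 81, 461]);
translate([415, 1286, 0]) cube([81, 81, 461]);
translate([2376, 360, 0]) cube([81, 81, 461]);
translate([2376, 1286, 0]) cube([81, 81, 461]);
translate([496, 360, 212]) cube([1880, 28, 179]);
translate([496, 1339, 212]) cube([1880, 28, 179]);
translate([415, 441, 212]) cube([28, 845, 179]);
translate([2429, 441, 212]) cube([28, 845, 179]);
translate([553, 360, 391]) cube([94, 1007, 15]);
translate([704, 360, 391]) cube([94, 1007, 15]);
translate([855, 360, 391]) cube([94, 1007, 15]);
translate([1006, 360, 391]) cube([94, 1007, 15]);
translate([1157, 360, 391]) cube([94, 1007, 15]);
translate([1308, 360, 391]) cube([94, 1007, 15]);
translate([1459, 360, 391]) cube([94, 1007, 15]);
translate([1610, 360, 391]) cube([94, 1007, 15]);
translate([1761, 360, 391]) cube([94, 1007, 15]);
translate([1912, 360, 391]) cube([94, 1007, 15]);
translate([2063, 360, 391]) cube([94, 1007, 15]);
translate([2214, 360, 391]) cube([94, 1007, 15]);


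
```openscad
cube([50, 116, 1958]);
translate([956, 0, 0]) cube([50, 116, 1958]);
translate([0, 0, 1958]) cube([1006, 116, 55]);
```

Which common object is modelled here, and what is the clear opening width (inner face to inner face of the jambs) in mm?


A door frame. The clear opening width is 906 mm.

Two 1958 mm tall posts with a header on top — a door frame. The left jamb is 50 mm wide at x = 0; the right jamb starts at x = 956. The clear opening is 956 − 50 = 906 mm.


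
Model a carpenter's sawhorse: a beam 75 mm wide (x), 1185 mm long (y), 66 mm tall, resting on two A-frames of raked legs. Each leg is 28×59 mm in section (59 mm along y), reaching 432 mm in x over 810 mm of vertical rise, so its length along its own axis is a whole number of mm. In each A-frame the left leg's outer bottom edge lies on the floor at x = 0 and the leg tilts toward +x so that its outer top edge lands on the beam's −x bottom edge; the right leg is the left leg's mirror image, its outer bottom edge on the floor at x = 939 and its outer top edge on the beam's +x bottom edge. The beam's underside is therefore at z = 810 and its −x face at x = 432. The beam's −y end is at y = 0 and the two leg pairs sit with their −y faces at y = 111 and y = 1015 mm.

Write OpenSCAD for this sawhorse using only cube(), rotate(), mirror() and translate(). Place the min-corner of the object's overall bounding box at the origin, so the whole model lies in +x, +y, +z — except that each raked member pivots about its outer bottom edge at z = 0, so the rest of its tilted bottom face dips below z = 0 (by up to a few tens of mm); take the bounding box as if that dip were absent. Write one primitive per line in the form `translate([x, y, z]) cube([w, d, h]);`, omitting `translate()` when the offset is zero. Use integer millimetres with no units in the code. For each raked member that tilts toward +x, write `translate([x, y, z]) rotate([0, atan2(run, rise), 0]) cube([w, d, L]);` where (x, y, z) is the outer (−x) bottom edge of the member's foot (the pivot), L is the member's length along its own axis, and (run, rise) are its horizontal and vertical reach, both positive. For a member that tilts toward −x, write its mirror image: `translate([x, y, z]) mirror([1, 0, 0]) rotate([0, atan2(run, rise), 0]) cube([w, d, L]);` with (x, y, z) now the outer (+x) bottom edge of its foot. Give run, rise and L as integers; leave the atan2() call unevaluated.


translate([432, 0, 810]) cube([75, 1185, 66]);
translate([0, 111, 0]) rotate([0, atan2(432, 810), 0]) cube([28, 59, 918]);
translate([939, 111, 0]) mirror([1, 0, 0]) rotate([0, atan2(432, 810), 0]) cube([28, 59, 918]);
translate([0, 1015, 0]) rotate([0, atan2(432, 810), 0]) cube([28, 59, 918]);
translate([939, 1015, 0]) mirror([1, 0, 0]) rotate([0, atan2(432, 810), 0]) cube([28, 59, 918]);


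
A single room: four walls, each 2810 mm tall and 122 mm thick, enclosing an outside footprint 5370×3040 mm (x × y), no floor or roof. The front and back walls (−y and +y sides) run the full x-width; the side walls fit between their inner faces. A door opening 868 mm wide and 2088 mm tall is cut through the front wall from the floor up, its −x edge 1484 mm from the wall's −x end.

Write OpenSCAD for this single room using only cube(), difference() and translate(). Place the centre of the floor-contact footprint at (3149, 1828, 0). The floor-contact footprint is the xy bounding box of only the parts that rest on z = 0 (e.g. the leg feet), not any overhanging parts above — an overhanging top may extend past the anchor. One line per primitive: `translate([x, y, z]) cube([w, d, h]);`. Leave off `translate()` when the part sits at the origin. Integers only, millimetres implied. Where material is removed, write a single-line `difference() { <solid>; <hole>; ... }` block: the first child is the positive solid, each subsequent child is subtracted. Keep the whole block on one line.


difference() { translate([464, 308, 0]) cube([5370, 122, 2810]); translate([1948, 308, 0]) cube([868, 122, 2088]); }
translate([464, 3226, 0]) cube([5370, 122, 2810]);
translate([464, 430, 0]) cube([122, 2796, 2810]);
translate([5712, 430, 0]) cube([122, 2796, 2810]);


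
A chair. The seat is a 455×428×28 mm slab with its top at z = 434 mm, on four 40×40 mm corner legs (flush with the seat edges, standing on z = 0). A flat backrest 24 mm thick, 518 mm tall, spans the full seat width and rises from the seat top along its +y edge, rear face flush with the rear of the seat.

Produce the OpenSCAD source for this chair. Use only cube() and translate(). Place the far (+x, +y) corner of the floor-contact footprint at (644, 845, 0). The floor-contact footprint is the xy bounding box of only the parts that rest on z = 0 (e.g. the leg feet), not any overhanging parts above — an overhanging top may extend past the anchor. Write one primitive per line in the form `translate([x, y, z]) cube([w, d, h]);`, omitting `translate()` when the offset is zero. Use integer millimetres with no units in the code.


translate([189, 417, 406]) cube([455, 428, 28]);
translate([189, 417, 0]) cube([40, 40, 406]);
translate([604, 417, 0]) cube([40, 40, 406]);
translate([189, 805, 0]) cube([40, 40, 406]);
translate([604, 805, 0]) cube([40, 40, 406]);
translate([189, 821, 434]) cube([455, 24, 518]);


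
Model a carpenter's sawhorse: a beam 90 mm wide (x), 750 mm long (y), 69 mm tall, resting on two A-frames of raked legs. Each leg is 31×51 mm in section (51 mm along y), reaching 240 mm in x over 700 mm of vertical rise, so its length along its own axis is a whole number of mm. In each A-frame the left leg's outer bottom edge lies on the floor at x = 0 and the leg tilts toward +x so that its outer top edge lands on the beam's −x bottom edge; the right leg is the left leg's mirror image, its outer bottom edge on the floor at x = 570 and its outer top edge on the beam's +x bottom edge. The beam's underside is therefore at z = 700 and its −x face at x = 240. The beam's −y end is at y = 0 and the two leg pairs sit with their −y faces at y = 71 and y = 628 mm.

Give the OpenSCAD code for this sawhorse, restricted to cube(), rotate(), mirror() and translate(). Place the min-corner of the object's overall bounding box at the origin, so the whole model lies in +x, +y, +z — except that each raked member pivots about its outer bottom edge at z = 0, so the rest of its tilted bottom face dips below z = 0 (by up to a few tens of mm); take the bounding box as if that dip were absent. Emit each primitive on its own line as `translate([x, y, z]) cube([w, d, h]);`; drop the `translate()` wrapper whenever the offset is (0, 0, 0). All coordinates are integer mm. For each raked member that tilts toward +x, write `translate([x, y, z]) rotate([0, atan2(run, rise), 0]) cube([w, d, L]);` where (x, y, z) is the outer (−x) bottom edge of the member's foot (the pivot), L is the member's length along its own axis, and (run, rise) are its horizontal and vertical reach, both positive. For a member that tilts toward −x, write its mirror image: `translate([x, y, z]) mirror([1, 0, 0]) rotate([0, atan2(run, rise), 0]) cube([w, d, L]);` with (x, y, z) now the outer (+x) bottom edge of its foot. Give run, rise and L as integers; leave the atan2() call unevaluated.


translate([240, 0, 700]) cube([90, 750, 69]);
translate([0, 71, 0]) rotate([0, atan2(240, 700), 0]) cube([31, 51, 740]);
translate([570, 71, 0]) mirror([1, 0, 0]) rotate([0, atan2(240, 700), 0]) cube([31, 51, 740]);
translate([0, 628, 0]) rotate([0, atan2(240, 700), 0]) cube([31, 51, 740]);
translate([570, 628, 0]) mirror([1, 0, 0]) rotate([0, atan2(240, 700), 0]) cube([31, 51, 740]);


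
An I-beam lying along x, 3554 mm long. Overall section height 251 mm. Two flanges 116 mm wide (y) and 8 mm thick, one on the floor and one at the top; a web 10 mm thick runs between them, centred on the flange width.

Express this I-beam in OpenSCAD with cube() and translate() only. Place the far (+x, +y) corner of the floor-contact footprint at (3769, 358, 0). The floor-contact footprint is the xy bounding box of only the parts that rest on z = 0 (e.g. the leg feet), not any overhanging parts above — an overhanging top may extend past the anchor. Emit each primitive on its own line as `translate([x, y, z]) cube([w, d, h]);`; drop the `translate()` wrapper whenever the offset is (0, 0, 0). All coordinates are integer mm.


translate([215, 242, 0]) cube([3554, 116, 8]);
translate([215, 295, 8]) cube([3554, 10, 235]);
translate([215, 242, 243]) cube([3554, 116, 8]);


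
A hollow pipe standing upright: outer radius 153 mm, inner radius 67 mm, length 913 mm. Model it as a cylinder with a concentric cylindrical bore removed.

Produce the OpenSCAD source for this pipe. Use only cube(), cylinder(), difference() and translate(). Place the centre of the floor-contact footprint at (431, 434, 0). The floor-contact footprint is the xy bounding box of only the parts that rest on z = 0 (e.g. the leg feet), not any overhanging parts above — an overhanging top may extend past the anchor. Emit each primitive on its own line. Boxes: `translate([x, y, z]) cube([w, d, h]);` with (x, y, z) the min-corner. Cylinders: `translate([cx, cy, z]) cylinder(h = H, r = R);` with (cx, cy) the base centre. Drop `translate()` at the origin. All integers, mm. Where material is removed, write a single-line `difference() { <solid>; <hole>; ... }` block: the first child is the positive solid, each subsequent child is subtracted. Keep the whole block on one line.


difference() { translate([431, 434, 0]) cylinder(h = 913, r = 153); translate([431, 434, 0]) cylinder(h = 913, r = 67); }


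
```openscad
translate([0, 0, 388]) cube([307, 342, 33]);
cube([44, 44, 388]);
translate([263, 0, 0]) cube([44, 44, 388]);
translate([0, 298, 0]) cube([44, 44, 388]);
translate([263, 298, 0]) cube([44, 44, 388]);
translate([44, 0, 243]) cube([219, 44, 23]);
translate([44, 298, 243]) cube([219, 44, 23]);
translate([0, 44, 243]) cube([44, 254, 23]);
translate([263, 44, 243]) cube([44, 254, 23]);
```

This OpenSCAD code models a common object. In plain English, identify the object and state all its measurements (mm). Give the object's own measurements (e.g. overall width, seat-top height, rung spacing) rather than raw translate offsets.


A four-legged stool. The seat is a 307×342×33 mm slab whose top surface is at z = 421 mm; four square legs, each 44×44 mm in cross-section, run from the floor (z = 0) to the underside of the seat, each flush with a corner of the seat. Four stretchers, 44 mm wide and 23 mm tall, connect adjacent legs with their undersides at z = 243 mm, each running between the inner faces of the legs it joins and aligned with the legs' outer faces on the other axis.


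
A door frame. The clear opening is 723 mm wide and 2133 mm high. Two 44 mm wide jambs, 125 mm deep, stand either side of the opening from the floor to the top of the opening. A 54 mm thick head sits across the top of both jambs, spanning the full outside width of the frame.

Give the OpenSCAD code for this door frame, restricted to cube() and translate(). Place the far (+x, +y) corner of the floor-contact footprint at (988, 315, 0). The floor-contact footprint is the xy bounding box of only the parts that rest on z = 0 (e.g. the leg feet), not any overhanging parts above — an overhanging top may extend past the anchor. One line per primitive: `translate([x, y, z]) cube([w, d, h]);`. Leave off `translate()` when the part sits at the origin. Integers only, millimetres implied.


translate([177, 190, 0]) cube([44, 125, 2133]);
translate([944, 190, 0]) cube([44, 125, 2133]);
translate([177, 190, 2133]) cube([811, 125, 54]);


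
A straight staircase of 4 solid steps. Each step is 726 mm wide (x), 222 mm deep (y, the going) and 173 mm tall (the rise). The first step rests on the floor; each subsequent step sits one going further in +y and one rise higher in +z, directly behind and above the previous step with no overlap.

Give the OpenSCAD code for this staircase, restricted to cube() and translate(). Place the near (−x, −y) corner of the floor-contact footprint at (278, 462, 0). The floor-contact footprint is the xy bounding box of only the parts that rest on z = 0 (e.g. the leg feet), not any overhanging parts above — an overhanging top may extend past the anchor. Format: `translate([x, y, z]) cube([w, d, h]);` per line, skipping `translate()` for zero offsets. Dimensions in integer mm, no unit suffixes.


translate([278, 462, 0]) cube([726, 222, 173]);
translate([278, 684, 173]) cube([726, 222, 173]);
translate([278, 906, 346]) cube([726, 222, 173]);
translate([278, 1128, 519]) cube([726, 222, 173]);


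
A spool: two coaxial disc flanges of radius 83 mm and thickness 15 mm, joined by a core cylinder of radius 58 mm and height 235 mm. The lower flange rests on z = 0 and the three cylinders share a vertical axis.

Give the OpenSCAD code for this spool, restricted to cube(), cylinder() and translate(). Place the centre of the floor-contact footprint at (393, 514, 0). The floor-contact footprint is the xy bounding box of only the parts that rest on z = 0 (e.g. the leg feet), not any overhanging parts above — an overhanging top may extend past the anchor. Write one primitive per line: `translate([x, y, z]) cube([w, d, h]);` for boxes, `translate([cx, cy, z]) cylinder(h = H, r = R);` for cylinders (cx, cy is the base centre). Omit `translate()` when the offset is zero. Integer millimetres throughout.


translate([393, 514, 0]) cylinder(h = 15, r = 83);
translate([393, 514, 15]) cylinder(h = 235, r = 58);
translate([393, 514, 250]) cylinder(h = 15, r = 83);


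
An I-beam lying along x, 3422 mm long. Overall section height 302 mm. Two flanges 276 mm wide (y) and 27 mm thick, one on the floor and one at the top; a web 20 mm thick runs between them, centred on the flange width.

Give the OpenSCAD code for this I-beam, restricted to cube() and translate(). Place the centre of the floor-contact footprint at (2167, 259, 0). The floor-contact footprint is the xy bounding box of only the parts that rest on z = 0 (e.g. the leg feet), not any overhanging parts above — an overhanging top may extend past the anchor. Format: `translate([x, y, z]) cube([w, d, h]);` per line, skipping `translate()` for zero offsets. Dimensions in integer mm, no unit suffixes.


translate([456, 121, 0]) cube([3422, 276, 27]);
translate([456, 249, 27]) cube([3422, 20, 248]);
translate([456, 121, 275]) cube([3422, 276, 27]);


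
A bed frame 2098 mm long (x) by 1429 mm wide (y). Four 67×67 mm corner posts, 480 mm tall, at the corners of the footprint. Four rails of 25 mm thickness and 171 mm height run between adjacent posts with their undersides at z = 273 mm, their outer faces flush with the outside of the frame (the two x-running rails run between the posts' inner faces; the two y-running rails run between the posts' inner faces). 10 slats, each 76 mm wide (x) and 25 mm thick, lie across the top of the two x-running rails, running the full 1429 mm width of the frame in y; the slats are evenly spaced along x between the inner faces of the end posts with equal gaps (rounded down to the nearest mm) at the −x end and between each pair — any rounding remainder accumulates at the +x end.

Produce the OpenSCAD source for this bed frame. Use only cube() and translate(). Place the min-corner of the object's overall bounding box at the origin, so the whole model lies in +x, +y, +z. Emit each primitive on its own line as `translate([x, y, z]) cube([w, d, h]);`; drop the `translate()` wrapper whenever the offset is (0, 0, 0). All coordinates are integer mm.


// slat z = rail_z + rail_h = 273 + 171 = 444
// slat gap = ⌊(1964 − 10·76) / 11⌋ = 109
cube([67, 67, 480]);
translate([0, 1362, 0]) cube([67, 67, 480]);
translate([2031, 0, 0]) cube([67, 67, 480]);
translate([2031, 1362, 0]) cube([67, 67, 480]);
translate([67, 0, 273]) cube([1964, 25, 171]);
translate([67, 1404, 273]) cube([1964, 25, 171]);
translate([0, 67, 273]) cube([25, 1295, 171]);
translate([2073, 67, 273]) cube([25, 1295, 171]);
translate([176, 0, 444]) cube([76, 1429, 25]);
translate([361, 0, 444]) cube([76, 1429, 25]);
translate([546, 0, 444]) cube([76, 1429, 25]);
translate([731, 0, 444]) cube([76, 1429, 25]);
translate([916, 0, 444]) cube([76, 1429, 25]);
translate([1101, 0, 444]) cube([76, 1429, 25]);
translate([1286, 0, 444]) cube([76, 1429, 25]);
translate([1471, 0, 444]) cube([76, 1429, 25]);
translate([1656, 0, 444]) cube([76, 1429, 25]);
translate([1841, 0, 444]) cube([76, 1429, 25]);
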